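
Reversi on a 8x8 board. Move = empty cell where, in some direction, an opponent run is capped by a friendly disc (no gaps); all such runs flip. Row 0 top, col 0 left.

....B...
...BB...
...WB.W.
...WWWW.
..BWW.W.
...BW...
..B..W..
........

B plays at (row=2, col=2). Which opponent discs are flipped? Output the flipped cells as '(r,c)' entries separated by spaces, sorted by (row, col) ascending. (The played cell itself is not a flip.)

Dir NW: first cell '.' (not opp) -> no flip
Dir N: first cell '.' (not opp) -> no flip
Dir NE: first cell 'B' (not opp) -> no flip
Dir W: first cell '.' (not opp) -> no flip
Dir E: opp run (2,3) capped by B -> flip
Dir SW: first cell '.' (not opp) -> no flip
Dir S: first cell '.' (not opp) -> no flip
Dir SE: opp run (3,3) (4,4), next='.' -> no flip

Answer: (2,3)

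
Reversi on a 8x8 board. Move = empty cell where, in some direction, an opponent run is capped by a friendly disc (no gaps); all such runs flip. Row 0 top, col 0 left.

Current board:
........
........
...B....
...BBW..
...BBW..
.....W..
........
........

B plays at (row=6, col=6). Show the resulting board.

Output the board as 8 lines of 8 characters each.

Place B at (6,6); scan 8 dirs for brackets.
Dir NW: opp run (5,5) capped by B -> flip
Dir N: first cell '.' (not opp) -> no flip
Dir NE: first cell '.' (not opp) -> no flip
Dir W: first cell '.' (not opp) -> no flip
Dir E: first cell '.' (not opp) -> no flip
Dir SW: first cell '.' (not opp) -> no flip
Dir S: first cell '.' (not opp) -> no flip
Dir SE: first cell '.' (not opp) -> no flip
All flips: (5,5)

Answer: ........
........
...B....
...BBW..
...BBW..
.....B..
......B.
........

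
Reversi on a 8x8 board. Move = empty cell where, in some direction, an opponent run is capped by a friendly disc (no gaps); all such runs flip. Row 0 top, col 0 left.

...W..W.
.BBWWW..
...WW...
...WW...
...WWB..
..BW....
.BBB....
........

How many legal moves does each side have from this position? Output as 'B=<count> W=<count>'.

Answer: B=5 W=9

Derivation:
-- B to move --
(0,2): no bracket -> illegal
(0,4): no bracket -> illegal
(0,5): no bracket -> illegal
(0,7): no bracket -> illegal
(1,6): flips 3 -> legal
(1,7): no bracket -> illegal
(2,2): no bracket -> illegal
(2,5): flips 2 -> legal
(2,6): no bracket -> illegal
(3,2): no bracket -> illegal
(3,5): flips 2 -> legal
(4,2): flips 2 -> legal
(5,4): flips 1 -> legal
(5,5): no bracket -> illegal
(6,4): no bracket -> illegal
B mobility = 5
-- W to move --
(0,0): no bracket -> illegal
(0,1): flips 1 -> legal
(0,2): no bracket -> illegal
(1,0): flips 2 -> legal
(2,0): no bracket -> illegal
(2,1): flips 1 -> legal
(2,2): no bracket -> illegal
(3,5): no bracket -> illegal
(3,6): no bracket -> illegal
(4,1): no bracket -> illegal
(4,2): no bracket -> illegal
(4,6): flips 1 -> legal
(5,0): no bracket -> illegal
(5,1): flips 1 -> legal
(5,4): no bracket -> illegal
(5,5): no bracket -> illegal
(5,6): flips 1 -> legal
(6,0): no bracket -> illegal
(6,4): no bracket -> illegal
(7,0): flips 2 -> legal
(7,1): flips 1 -> legal
(7,2): no bracket -> illegal
(7,3): flips 1 -> legal
(7,4): no bracket -> illegal
W mobility = 9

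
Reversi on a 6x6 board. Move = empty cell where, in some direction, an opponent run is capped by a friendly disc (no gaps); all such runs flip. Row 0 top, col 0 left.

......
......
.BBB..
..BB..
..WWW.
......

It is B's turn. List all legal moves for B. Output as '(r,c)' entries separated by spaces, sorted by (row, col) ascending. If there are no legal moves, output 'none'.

(3,1): no bracket -> illegal
(3,4): no bracket -> illegal
(3,5): no bracket -> illegal
(4,1): no bracket -> illegal
(4,5): no bracket -> illegal
(5,1): flips 1 -> legal
(5,2): flips 1 -> legal
(5,3): flips 1 -> legal
(5,4): flips 1 -> legal
(5,5): flips 1 -> legal

Answer: (5,1) (5,2) (5,3) (5,4) (5,5)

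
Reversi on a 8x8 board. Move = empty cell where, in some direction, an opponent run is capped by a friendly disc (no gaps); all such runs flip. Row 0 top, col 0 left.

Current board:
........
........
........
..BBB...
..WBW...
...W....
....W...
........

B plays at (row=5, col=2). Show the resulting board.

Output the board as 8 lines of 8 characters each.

Place B at (5,2); scan 8 dirs for brackets.
Dir NW: first cell '.' (not opp) -> no flip
Dir N: opp run (4,2) capped by B -> flip
Dir NE: first cell 'B' (not opp) -> no flip
Dir W: first cell '.' (not opp) -> no flip
Dir E: opp run (5,3), next='.' -> no flip
Dir SW: first cell '.' (not opp) -> no flip
Dir S: first cell '.' (not opp) -> no flip
Dir SE: first cell '.' (not opp) -> no flip
All flips: (4,2)

Answer: ........
........
........
..BBB...
..BBW...
..BW....
....W...
........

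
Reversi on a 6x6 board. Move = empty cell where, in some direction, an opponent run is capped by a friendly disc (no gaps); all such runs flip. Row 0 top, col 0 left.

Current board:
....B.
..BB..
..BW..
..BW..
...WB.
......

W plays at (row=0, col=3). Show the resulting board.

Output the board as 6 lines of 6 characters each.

Place W at (0,3); scan 8 dirs for brackets.
Dir NW: edge -> no flip
Dir N: edge -> no flip
Dir NE: edge -> no flip
Dir W: first cell '.' (not opp) -> no flip
Dir E: opp run (0,4), next='.' -> no flip
Dir SW: opp run (1,2), next='.' -> no flip
Dir S: opp run (1,3) capped by W -> flip
Dir SE: first cell '.' (not opp) -> no flip
All flips: (1,3)

Answer: ...WB.
..BW..
..BW..
..BW..
...WB.
......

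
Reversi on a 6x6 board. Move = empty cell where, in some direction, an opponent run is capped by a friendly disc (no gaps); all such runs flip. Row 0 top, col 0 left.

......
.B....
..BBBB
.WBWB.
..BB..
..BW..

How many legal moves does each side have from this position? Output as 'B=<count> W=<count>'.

Answer: B=5 W=5

Derivation:
-- B to move --
(2,0): flips 1 -> legal
(2,1): no bracket -> illegal
(3,0): flips 1 -> legal
(4,0): flips 1 -> legal
(4,1): no bracket -> illegal
(4,4): flips 1 -> legal
(5,4): flips 1 -> legal
B mobility = 5
-- W to move --
(0,0): flips 2 -> legal
(0,1): no bracket -> illegal
(0,2): no bracket -> illegal
(1,0): no bracket -> illegal
(1,2): no bracket -> illegal
(1,3): flips 2 -> legal
(1,4): no bracket -> illegal
(1,5): flips 1 -> legal
(2,0): no bracket -> illegal
(2,1): no bracket -> illegal
(3,5): flips 1 -> legal
(4,1): no bracket -> illegal
(4,4): no bracket -> illegal
(4,5): no bracket -> illegal
(5,1): flips 2 -> legal
(5,4): no bracket -> illegal
W mobility = 5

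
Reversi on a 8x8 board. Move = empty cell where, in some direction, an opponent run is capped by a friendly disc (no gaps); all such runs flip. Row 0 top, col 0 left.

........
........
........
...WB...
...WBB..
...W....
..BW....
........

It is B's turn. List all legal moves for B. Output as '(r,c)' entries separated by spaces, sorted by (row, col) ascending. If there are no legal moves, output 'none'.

Answer: (2,2) (3,2) (4,2) (5,2) (6,4)

Derivation:
(2,2): flips 1 -> legal
(2,3): no bracket -> illegal
(2,4): no bracket -> illegal
(3,2): flips 1 -> legal
(4,2): flips 1 -> legal
(5,2): flips 1 -> legal
(5,4): no bracket -> illegal
(6,4): flips 1 -> legal
(7,2): no bracket -> illegal
(7,3): no bracket -> illegal
(7,4): no bracket -> illegal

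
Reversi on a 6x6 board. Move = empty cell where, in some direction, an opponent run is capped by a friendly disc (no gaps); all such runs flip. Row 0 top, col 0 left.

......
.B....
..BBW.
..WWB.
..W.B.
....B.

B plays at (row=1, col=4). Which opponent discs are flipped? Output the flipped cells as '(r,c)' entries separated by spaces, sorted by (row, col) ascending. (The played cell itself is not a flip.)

Dir NW: first cell '.' (not opp) -> no flip
Dir N: first cell '.' (not opp) -> no flip
Dir NE: first cell '.' (not opp) -> no flip
Dir W: first cell '.' (not opp) -> no flip
Dir E: first cell '.' (not opp) -> no flip
Dir SW: first cell 'B' (not opp) -> no flip
Dir S: opp run (2,4) capped by B -> flip
Dir SE: first cell '.' (not opp) -> no flip

Answer: (2,4)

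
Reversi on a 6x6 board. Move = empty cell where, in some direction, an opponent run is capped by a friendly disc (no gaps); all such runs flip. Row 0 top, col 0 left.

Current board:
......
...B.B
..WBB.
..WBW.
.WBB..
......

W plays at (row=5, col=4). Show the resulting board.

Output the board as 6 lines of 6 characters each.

Answer: ......
...B.B
..WBB.
..WBW.
.WBW..
....W.

Derivation:
Place W at (5,4); scan 8 dirs for brackets.
Dir NW: opp run (4,3) capped by W -> flip
Dir N: first cell '.' (not opp) -> no flip
Dir NE: first cell '.' (not opp) -> no flip
Dir W: first cell '.' (not opp) -> no flip
Dir E: first cell '.' (not opp) -> no flip
Dir SW: edge -> no flip
Dir S: edge -> no flip
Dir SE: edge -> no flip
All flips: (4,3)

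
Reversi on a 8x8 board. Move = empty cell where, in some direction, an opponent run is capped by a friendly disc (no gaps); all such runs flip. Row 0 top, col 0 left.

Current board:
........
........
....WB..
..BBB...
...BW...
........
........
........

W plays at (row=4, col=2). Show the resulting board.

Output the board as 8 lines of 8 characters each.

Place W at (4,2); scan 8 dirs for brackets.
Dir NW: first cell '.' (not opp) -> no flip
Dir N: opp run (3,2), next='.' -> no flip
Dir NE: opp run (3,3) capped by W -> flip
Dir W: first cell '.' (not opp) -> no flip
Dir E: opp run (4,3) capped by W -> flip
Dir SW: first cell '.' (not opp) -> no flip
Dir S: first cell '.' (not opp) -> no flip
Dir SE: first cell '.' (not opp) -> no flip
All flips: (3,3) (4,3)

Answer: ........
........
....WB..
..BWB...
..WWW...
........
........
........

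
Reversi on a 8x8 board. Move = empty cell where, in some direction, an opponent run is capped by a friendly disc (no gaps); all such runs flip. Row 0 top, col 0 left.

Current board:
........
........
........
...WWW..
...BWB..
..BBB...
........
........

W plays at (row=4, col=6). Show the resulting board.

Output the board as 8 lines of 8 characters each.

Answer: ........
........
........
...WWW..
...BWWW.
..BBB...
........
........

Derivation:
Place W at (4,6); scan 8 dirs for brackets.
Dir NW: first cell 'W' (not opp) -> no flip
Dir N: first cell '.' (not opp) -> no flip
Dir NE: first cell '.' (not opp) -> no flip
Dir W: opp run (4,5) capped by W -> flip
Dir E: first cell '.' (not opp) -> no flip
Dir SW: first cell '.' (not opp) -> no flip
Dir S: first cell '.' (not opp) -> no flip
Dir SE: first cell '.' (not opp) -> no flip
All flips: (4,5)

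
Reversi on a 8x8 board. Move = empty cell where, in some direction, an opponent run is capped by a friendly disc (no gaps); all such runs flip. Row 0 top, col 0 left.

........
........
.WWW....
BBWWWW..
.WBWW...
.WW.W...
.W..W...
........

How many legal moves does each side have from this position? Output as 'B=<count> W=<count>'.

Answer: B=11 W=1

Derivation:
-- B to move --
(1,0): no bracket -> illegal
(1,1): flips 1 -> legal
(1,2): flips 3 -> legal
(1,3): flips 1 -> legal
(1,4): no bracket -> illegal
(2,0): no bracket -> illegal
(2,4): flips 1 -> legal
(2,5): no bracket -> illegal
(2,6): no bracket -> illegal
(3,6): flips 4 -> legal
(4,0): flips 1 -> legal
(4,5): flips 2 -> legal
(4,6): no bracket -> illegal
(5,0): no bracket -> illegal
(5,3): no bracket -> illegal
(5,5): no bracket -> illegal
(6,0): flips 1 -> legal
(6,2): flips 1 -> legal
(6,3): flips 2 -> legal
(6,5): no bracket -> illegal
(7,0): no bracket -> illegal
(7,1): flips 3 -> legal
(7,2): no bracket -> illegal
(7,3): no bracket -> illegal
(7,4): no bracket -> illegal
(7,5): no bracket -> illegal
B mobility = 11
-- W to move --
(2,0): no bracket -> illegal
(4,0): flips 1 -> legal
(5,3): no bracket -> illegal
W mobility = 1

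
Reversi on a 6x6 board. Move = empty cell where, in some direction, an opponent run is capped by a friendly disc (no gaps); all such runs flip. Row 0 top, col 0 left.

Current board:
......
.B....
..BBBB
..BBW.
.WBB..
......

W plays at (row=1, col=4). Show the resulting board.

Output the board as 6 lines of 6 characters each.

Answer: ......
.B..W.
..BWWB
..WBW.
.WBB..
......

Derivation:
Place W at (1,4); scan 8 dirs for brackets.
Dir NW: first cell '.' (not opp) -> no flip
Dir N: first cell '.' (not opp) -> no flip
Dir NE: first cell '.' (not opp) -> no flip
Dir W: first cell '.' (not opp) -> no flip
Dir E: first cell '.' (not opp) -> no flip
Dir SW: opp run (2,3) (3,2) capped by W -> flip
Dir S: opp run (2,4) capped by W -> flip
Dir SE: opp run (2,5), next=edge -> no flip
All flips: (2,3) (2,4) (3,2)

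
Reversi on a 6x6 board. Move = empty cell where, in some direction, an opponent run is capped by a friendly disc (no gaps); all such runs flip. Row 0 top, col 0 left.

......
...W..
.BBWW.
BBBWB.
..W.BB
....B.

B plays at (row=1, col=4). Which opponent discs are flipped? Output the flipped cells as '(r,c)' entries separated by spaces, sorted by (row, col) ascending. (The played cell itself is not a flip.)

Answer: (2,3) (2,4)

Derivation:
Dir NW: first cell '.' (not opp) -> no flip
Dir N: first cell '.' (not opp) -> no flip
Dir NE: first cell '.' (not opp) -> no flip
Dir W: opp run (1,3), next='.' -> no flip
Dir E: first cell '.' (not opp) -> no flip
Dir SW: opp run (2,3) capped by B -> flip
Dir S: opp run (2,4) capped by B -> flip
Dir SE: first cell '.' (not opp) -> no flip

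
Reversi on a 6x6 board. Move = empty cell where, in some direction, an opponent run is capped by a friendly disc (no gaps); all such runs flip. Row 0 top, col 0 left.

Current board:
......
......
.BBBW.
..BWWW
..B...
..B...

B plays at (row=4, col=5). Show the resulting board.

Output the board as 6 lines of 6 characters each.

Place B at (4,5); scan 8 dirs for brackets.
Dir NW: opp run (3,4) capped by B -> flip
Dir N: opp run (3,5), next='.' -> no flip
Dir NE: edge -> no flip
Dir W: first cell '.' (not opp) -> no flip
Dir E: edge -> no flip
Dir SW: first cell '.' (not opp) -> no flip
Dir S: first cell '.' (not opp) -> no flip
Dir SE: edge -> no flip
All flips: (3,4)

Answer: ......
......
.BBBW.
..BWBW
..B..B
..B...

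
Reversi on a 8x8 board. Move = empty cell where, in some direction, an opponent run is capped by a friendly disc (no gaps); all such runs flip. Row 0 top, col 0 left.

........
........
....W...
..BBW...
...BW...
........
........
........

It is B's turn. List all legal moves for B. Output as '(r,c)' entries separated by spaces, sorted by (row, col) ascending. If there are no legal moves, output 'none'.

Answer: (1,5) (2,5) (3,5) (4,5) (5,5)

Derivation:
(1,3): no bracket -> illegal
(1,4): no bracket -> illegal
(1,5): flips 1 -> legal
(2,3): no bracket -> illegal
(2,5): flips 1 -> legal
(3,5): flips 1 -> legal
(4,5): flips 1 -> legal
(5,3): no bracket -> illegal
(5,4): no bracket -> illegal
(5,5): flips 1 -> legal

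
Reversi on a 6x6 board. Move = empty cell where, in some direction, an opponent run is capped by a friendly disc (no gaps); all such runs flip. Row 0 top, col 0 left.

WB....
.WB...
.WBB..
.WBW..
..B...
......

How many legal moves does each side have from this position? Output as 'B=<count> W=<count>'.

-- B to move --
(0,2): no bracket -> illegal
(1,0): flips 2 -> legal
(2,0): flips 2 -> legal
(2,4): flips 1 -> legal
(3,0): flips 2 -> legal
(3,4): flips 1 -> legal
(4,0): flips 1 -> legal
(4,1): flips 3 -> legal
(4,3): flips 1 -> legal
(4,4): flips 1 -> legal
B mobility = 9
-- W to move --
(0,2): flips 1 -> legal
(0,3): flips 1 -> legal
(1,0): no bracket -> illegal
(1,3): flips 3 -> legal
(1,4): no bracket -> illegal
(2,4): flips 2 -> legal
(3,4): no bracket -> illegal
(4,1): no bracket -> illegal
(4,3): flips 1 -> legal
(5,1): flips 1 -> legal
(5,2): no bracket -> illegal
(5,3): flips 1 -> legal
W mobility = 7

Answer: B=9 W=7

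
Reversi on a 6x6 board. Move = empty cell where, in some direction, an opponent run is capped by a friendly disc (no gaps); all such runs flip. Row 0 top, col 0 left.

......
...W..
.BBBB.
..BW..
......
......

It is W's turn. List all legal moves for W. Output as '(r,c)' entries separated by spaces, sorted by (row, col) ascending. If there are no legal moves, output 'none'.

Answer: (1,1) (1,5) (3,1) (3,5)

Derivation:
(1,0): no bracket -> illegal
(1,1): flips 1 -> legal
(1,2): no bracket -> illegal
(1,4): no bracket -> illegal
(1,5): flips 1 -> legal
(2,0): no bracket -> illegal
(2,5): no bracket -> illegal
(3,0): no bracket -> illegal
(3,1): flips 2 -> legal
(3,4): no bracket -> illegal
(3,5): flips 1 -> legal
(4,1): no bracket -> illegal
(4,2): no bracket -> illegal
(4,3): no bracket -> illegal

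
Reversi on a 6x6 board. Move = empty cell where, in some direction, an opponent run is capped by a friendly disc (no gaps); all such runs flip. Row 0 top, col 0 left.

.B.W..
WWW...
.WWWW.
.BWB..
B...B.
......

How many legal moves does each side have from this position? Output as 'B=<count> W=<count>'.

Answer: B=4 W=6

Derivation:
-- B to move --
(0,0): flips 2 -> legal
(0,2): no bracket -> illegal
(0,4): no bracket -> illegal
(1,3): flips 2 -> legal
(1,4): no bracket -> illegal
(1,5): flips 1 -> legal
(2,0): no bracket -> illegal
(2,5): no bracket -> illegal
(3,0): no bracket -> illegal
(3,4): flips 2 -> legal
(3,5): no bracket -> illegal
(4,1): no bracket -> illegal
(4,2): no bracket -> illegal
(4,3): no bracket -> illegal
B mobility = 4
-- W to move --
(0,0): no bracket -> illegal
(0,2): no bracket -> illegal
(2,0): no bracket -> illegal
(3,0): flips 1 -> legal
(3,4): flips 1 -> legal
(3,5): no bracket -> illegal
(4,1): flips 1 -> legal
(4,2): flips 1 -> legal
(4,3): flips 1 -> legal
(4,5): no bracket -> illegal
(5,0): no bracket -> illegal
(5,1): no bracket -> illegal
(5,3): no bracket -> illegal
(5,4): no bracket -> illegal
(5,5): flips 2 -> legal
W mobility = 6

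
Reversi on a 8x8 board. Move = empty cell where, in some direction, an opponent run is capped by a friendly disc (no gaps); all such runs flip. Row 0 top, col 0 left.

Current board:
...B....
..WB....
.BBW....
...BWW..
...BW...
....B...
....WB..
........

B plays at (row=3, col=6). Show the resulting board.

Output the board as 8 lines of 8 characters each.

Place B at (3,6); scan 8 dirs for brackets.
Dir NW: first cell '.' (not opp) -> no flip
Dir N: first cell '.' (not opp) -> no flip
Dir NE: first cell '.' (not opp) -> no flip
Dir W: opp run (3,5) (3,4) capped by B -> flip
Dir E: first cell '.' (not opp) -> no flip
Dir SW: first cell '.' (not opp) -> no flip
Dir S: first cell '.' (not opp) -> no flip
Dir SE: first cell '.' (not opp) -> no flip
All flips: (3,4) (3,5)

Answer: ...B....
..WB....
.BBW....
...BBBB.
...BW...
....B...
....WB..
........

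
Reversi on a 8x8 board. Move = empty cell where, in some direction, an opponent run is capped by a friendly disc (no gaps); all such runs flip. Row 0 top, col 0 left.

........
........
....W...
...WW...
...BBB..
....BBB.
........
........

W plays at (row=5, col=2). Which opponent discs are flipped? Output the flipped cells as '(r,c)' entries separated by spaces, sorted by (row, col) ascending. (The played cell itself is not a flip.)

Dir NW: first cell '.' (not opp) -> no flip
Dir N: first cell '.' (not opp) -> no flip
Dir NE: opp run (4,3) capped by W -> flip
Dir W: first cell '.' (not opp) -> no flip
Dir E: first cell '.' (not opp) -> no flip
Dir SW: first cell '.' (not opp) -> no flip
Dir S: first cell '.' (not opp) -> no flip
Dir SE: first cell '.' (not opp) -> no flip

Answer: (4,3)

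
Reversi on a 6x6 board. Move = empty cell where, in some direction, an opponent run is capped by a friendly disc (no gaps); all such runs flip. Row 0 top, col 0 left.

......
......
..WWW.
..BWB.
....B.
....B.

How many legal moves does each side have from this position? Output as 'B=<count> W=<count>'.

-- B to move --
(1,1): flips 2 -> legal
(1,2): flips 2 -> legal
(1,3): no bracket -> illegal
(1,4): flips 2 -> legal
(1,5): no bracket -> illegal
(2,1): no bracket -> illegal
(2,5): no bracket -> illegal
(3,1): no bracket -> illegal
(3,5): no bracket -> illegal
(4,2): no bracket -> illegal
(4,3): no bracket -> illegal
B mobility = 3
-- W to move --
(2,1): no bracket -> illegal
(2,5): no bracket -> illegal
(3,1): flips 1 -> legal
(3,5): flips 1 -> legal
(4,1): flips 1 -> legal
(4,2): flips 1 -> legal
(4,3): no bracket -> illegal
(4,5): flips 1 -> legal
(5,3): no bracket -> illegal
(5,5): flips 1 -> legal
W mobility = 6

Answer: B=3 W=6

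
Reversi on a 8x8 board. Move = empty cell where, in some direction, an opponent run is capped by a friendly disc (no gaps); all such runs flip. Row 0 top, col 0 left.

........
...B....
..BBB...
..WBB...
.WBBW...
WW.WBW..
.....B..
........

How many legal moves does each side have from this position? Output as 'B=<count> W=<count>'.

-- B to move --
(2,1): flips 1 -> legal
(3,0): no bracket -> illegal
(3,1): flips 1 -> legal
(3,5): no bracket -> illegal
(4,0): flips 1 -> legal
(4,5): flips 2 -> legal
(4,6): no bracket -> illegal
(5,2): flips 1 -> legal
(5,6): flips 1 -> legal
(6,0): flips 1 -> legal
(6,1): no bracket -> illegal
(6,2): no bracket -> illegal
(6,3): flips 1 -> legal
(6,4): flips 1 -> legal
(6,6): flips 2 -> legal
B mobility = 10
-- W to move --
(0,2): no bracket -> illegal
(0,3): flips 4 -> legal
(0,4): no bracket -> illegal
(1,1): flips 2 -> legal
(1,2): flips 1 -> legal
(1,4): flips 3 -> legal
(1,5): flips 3 -> legal
(2,1): no bracket -> illegal
(2,5): no bracket -> illegal
(3,1): flips 1 -> legal
(3,5): flips 2 -> legal
(4,5): no bracket -> illegal
(5,2): flips 1 -> legal
(5,6): no bracket -> illegal
(6,3): no bracket -> illegal
(6,4): flips 1 -> legal
(6,6): no bracket -> illegal
(7,4): no bracket -> illegal
(7,5): flips 1 -> legal
(7,6): flips 3 -> legal
W mobility = 11

Answer: B=10 W=11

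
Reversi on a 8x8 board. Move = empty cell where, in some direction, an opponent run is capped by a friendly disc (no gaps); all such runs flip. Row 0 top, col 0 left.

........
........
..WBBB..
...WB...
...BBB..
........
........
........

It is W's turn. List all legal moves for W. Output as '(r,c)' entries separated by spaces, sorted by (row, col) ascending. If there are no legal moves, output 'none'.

(1,2): no bracket -> illegal
(1,3): flips 1 -> legal
(1,4): no bracket -> illegal
(1,5): flips 1 -> legal
(1,6): no bracket -> illegal
(2,6): flips 3 -> legal
(3,2): no bracket -> illegal
(3,5): flips 1 -> legal
(3,6): no bracket -> illegal
(4,2): no bracket -> illegal
(4,6): no bracket -> illegal
(5,2): no bracket -> illegal
(5,3): flips 1 -> legal
(5,4): no bracket -> illegal
(5,5): flips 1 -> legal
(5,6): no bracket -> illegal

Answer: (1,3) (1,5) (2,6) (3,5) (5,3) (5,5)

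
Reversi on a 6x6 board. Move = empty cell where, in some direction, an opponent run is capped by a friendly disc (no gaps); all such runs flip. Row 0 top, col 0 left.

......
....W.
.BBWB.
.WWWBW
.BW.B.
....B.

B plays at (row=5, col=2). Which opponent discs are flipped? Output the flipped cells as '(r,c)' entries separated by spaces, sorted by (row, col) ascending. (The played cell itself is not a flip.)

Dir NW: first cell 'B' (not opp) -> no flip
Dir N: opp run (4,2) (3,2) capped by B -> flip
Dir NE: first cell '.' (not opp) -> no flip
Dir W: first cell '.' (not opp) -> no flip
Dir E: first cell '.' (not opp) -> no flip
Dir SW: edge -> no flip
Dir S: edge -> no flip
Dir SE: edge -> no flip

Answer: (3,2) (4,2)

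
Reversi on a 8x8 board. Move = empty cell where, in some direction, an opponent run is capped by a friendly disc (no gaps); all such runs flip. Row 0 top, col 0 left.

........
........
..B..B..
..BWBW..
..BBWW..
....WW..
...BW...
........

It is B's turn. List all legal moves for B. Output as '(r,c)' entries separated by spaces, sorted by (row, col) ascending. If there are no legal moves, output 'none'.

(2,3): flips 1 -> legal
(2,4): flips 1 -> legal
(2,6): no bracket -> illegal
(3,6): flips 3 -> legal
(4,6): flips 2 -> legal
(5,3): no bracket -> illegal
(5,6): flips 1 -> legal
(6,5): flips 5 -> legal
(6,6): flips 3 -> legal
(7,3): no bracket -> illegal
(7,4): flips 3 -> legal
(7,5): no bracket -> illegal

Answer: (2,3) (2,4) (3,6) (4,6) (5,6) (6,5) (6,6) (7,4)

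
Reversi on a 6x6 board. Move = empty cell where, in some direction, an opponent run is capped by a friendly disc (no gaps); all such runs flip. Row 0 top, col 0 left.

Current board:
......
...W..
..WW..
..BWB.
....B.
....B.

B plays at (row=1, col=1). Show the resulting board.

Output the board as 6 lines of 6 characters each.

Answer: ......
.B.W..
..BW..
..BBB.
....B.
....B.

Derivation:
Place B at (1,1); scan 8 dirs for brackets.
Dir NW: first cell '.' (not opp) -> no flip
Dir N: first cell '.' (not opp) -> no flip
Dir NE: first cell '.' (not opp) -> no flip
Dir W: first cell '.' (not opp) -> no flip
Dir E: first cell '.' (not opp) -> no flip
Dir SW: first cell '.' (not opp) -> no flip
Dir S: first cell '.' (not opp) -> no flip
Dir SE: opp run (2,2) (3,3) capped by B -> flip
All flips: (2,2) (3,3)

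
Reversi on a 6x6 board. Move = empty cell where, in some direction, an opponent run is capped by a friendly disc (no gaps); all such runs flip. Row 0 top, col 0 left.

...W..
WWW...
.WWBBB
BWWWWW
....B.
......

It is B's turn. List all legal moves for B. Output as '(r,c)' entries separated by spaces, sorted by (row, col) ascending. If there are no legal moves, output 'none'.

Answer: (0,0) (0,1) (2,0) (4,1) (4,2) (4,3) (4,5)

Derivation:
(0,0): flips 3 -> legal
(0,1): flips 1 -> legal
(0,2): no bracket -> illegal
(0,4): no bracket -> illegal
(1,3): no bracket -> illegal
(1,4): no bracket -> illegal
(2,0): flips 2 -> legal
(4,0): no bracket -> illegal
(4,1): flips 1 -> legal
(4,2): flips 1 -> legal
(4,3): flips 2 -> legal
(4,5): flips 2 -> legal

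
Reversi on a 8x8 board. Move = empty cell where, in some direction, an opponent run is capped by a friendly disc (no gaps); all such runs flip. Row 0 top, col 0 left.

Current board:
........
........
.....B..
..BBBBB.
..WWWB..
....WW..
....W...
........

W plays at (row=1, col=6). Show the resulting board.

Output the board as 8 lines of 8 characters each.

Answer: ........
......W.
.....W..
..BBWBB.
..WWWB..
....WW..
....W...
........

Derivation:
Place W at (1,6); scan 8 dirs for brackets.
Dir NW: first cell '.' (not opp) -> no flip
Dir N: first cell '.' (not opp) -> no flip
Dir NE: first cell '.' (not opp) -> no flip
Dir W: first cell '.' (not opp) -> no flip
Dir E: first cell '.' (not opp) -> no flip
Dir SW: opp run (2,5) (3,4) capped by W -> flip
Dir S: first cell '.' (not opp) -> no flip
Dir SE: first cell '.' (not opp) -> no flip
All flips: (2,5) (3,4)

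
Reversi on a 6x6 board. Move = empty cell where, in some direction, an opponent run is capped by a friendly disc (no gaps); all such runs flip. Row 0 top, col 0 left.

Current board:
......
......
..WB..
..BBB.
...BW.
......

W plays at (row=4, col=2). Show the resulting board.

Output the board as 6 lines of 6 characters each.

Place W at (4,2); scan 8 dirs for brackets.
Dir NW: first cell '.' (not opp) -> no flip
Dir N: opp run (3,2) capped by W -> flip
Dir NE: opp run (3,3), next='.' -> no flip
Dir W: first cell '.' (not opp) -> no flip
Dir E: opp run (4,3) capped by W -> flip
Dir SW: first cell '.' (not opp) -> no flip
Dir S: first cell '.' (not opp) -> no flip
Dir SE: first cell '.' (not opp) -> no flip
All flips: (3,2) (4,3)

Answer: ......
......
..WB..
..WBB.
..WWW.
......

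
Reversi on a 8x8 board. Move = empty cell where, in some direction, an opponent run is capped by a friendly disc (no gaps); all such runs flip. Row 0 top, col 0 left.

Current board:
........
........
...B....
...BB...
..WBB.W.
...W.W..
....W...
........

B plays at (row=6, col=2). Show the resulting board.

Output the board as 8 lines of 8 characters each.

Place B at (6,2); scan 8 dirs for brackets.
Dir NW: first cell '.' (not opp) -> no flip
Dir N: first cell '.' (not opp) -> no flip
Dir NE: opp run (5,3) capped by B -> flip
Dir W: first cell '.' (not opp) -> no flip
Dir E: first cell '.' (not opp) -> no flip
Dir SW: first cell '.' (not opp) -> no flip
Dir S: first cell '.' (not opp) -> no flip
Dir SE: first cell '.' (not opp) -> no flip
All flips: (5,3)

Answer: ........
........
...B....
...BB...
..WBB.W.
...B.W..
..B.W...
........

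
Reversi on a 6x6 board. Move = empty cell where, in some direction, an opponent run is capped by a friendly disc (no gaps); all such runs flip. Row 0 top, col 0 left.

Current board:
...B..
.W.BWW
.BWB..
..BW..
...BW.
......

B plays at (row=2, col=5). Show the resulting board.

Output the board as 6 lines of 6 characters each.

Answer: ...B..
.W.BBW
.BWB.B
..BW..
...BW.
......

Derivation:
Place B at (2,5); scan 8 dirs for brackets.
Dir NW: opp run (1,4) capped by B -> flip
Dir N: opp run (1,5), next='.' -> no flip
Dir NE: edge -> no flip
Dir W: first cell '.' (not opp) -> no flip
Dir E: edge -> no flip
Dir SW: first cell '.' (not opp) -> no flip
Dir S: first cell '.' (not opp) -> no flip
Dir SE: edge -> no flip
All flips: (1,4)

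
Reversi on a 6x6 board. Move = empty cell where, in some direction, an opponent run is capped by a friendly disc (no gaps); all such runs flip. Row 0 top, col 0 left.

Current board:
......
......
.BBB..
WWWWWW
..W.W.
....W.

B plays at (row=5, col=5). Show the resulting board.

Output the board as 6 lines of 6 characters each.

Place B at (5,5); scan 8 dirs for brackets.
Dir NW: opp run (4,4) (3,3) capped by B -> flip
Dir N: first cell '.' (not opp) -> no flip
Dir NE: edge -> no flip
Dir W: opp run (5,4), next='.' -> no flip
Dir E: edge -> no flip
Dir SW: edge -> no flip
Dir S: edge -> no flip
Dir SE: edge -> no flip
All flips: (3,3) (4,4)

Answer: ......
......
.BBB..
WWWBWW
..W.B.
....WB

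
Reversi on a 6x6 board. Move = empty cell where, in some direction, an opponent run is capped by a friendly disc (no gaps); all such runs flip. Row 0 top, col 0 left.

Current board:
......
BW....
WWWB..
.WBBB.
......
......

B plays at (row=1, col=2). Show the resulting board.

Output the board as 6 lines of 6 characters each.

Answer: ......
BBB...
WWBB..
.WBBB.
......
......

Derivation:
Place B at (1,2); scan 8 dirs for brackets.
Dir NW: first cell '.' (not opp) -> no flip
Dir N: first cell '.' (not opp) -> no flip
Dir NE: first cell '.' (not opp) -> no flip
Dir W: opp run (1,1) capped by B -> flip
Dir E: first cell '.' (not opp) -> no flip
Dir SW: opp run (2,1), next='.' -> no flip
Dir S: opp run (2,2) capped by B -> flip
Dir SE: first cell 'B' (not opp) -> no flip
All flips: (1,1) (2,2)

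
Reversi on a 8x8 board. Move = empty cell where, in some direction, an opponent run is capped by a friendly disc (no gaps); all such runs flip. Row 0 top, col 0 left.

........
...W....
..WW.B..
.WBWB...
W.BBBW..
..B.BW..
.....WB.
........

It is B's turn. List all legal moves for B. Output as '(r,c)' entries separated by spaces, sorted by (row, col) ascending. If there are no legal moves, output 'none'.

Answer: (0,3) (1,1) (1,2) (1,4) (2,0) (2,4) (3,0) (3,6) (4,6) (5,6) (6,4) (7,6)

Derivation:
(0,2): no bracket -> illegal
(0,3): flips 3 -> legal
(0,4): no bracket -> illegal
(1,1): flips 2 -> legal
(1,2): flips 2 -> legal
(1,4): flips 1 -> legal
(2,0): flips 1 -> legal
(2,1): no bracket -> illegal
(2,4): flips 1 -> legal
(3,0): flips 1 -> legal
(3,5): no bracket -> illegal
(3,6): flips 1 -> legal
(4,1): no bracket -> illegal
(4,6): flips 1 -> legal
(5,0): no bracket -> illegal
(5,1): no bracket -> illegal
(5,6): flips 2 -> legal
(6,4): flips 1 -> legal
(7,4): no bracket -> illegal
(7,5): no bracket -> illegal
(7,6): flips 1 -> legal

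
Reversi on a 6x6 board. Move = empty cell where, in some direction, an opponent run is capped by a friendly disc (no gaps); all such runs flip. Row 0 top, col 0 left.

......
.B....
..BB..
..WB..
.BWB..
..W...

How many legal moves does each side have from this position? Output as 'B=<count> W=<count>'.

Answer: B=3 W=9

Derivation:
-- B to move --
(2,1): flips 1 -> legal
(3,1): flips 1 -> legal
(5,1): flips 1 -> legal
(5,3): no bracket -> illegal
B mobility = 3
-- W to move --
(0,0): no bracket -> illegal
(0,1): no bracket -> illegal
(0,2): no bracket -> illegal
(1,0): no bracket -> illegal
(1,2): flips 1 -> legal
(1,3): no bracket -> illegal
(1,4): flips 1 -> legal
(2,0): no bracket -> illegal
(2,1): no bracket -> illegal
(2,4): flips 1 -> legal
(3,0): flips 1 -> legal
(3,1): no bracket -> illegal
(3,4): flips 2 -> legal
(4,0): flips 1 -> legal
(4,4): flips 1 -> legal
(5,0): flips 1 -> legal
(5,1): no bracket -> illegal
(5,3): no bracket -> illegal
(5,4): flips 1 -> legal
W mobility = 9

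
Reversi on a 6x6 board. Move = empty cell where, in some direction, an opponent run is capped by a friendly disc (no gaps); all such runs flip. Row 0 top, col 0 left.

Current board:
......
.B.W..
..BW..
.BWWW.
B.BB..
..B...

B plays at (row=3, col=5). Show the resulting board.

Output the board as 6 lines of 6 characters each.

Place B at (3,5); scan 8 dirs for brackets.
Dir NW: first cell '.' (not opp) -> no flip
Dir N: first cell '.' (not opp) -> no flip
Dir NE: edge -> no flip
Dir W: opp run (3,4) (3,3) (3,2) capped by B -> flip
Dir E: edge -> no flip
Dir SW: first cell '.' (not opp) -> no flip
Dir S: first cell '.' (not opp) -> no flip
Dir SE: edge -> no flip
All flips: (3,2) (3,3) (3,4)

Answer: ......
.B.W..
..BW..
.BBBBB
B.BB..
..B...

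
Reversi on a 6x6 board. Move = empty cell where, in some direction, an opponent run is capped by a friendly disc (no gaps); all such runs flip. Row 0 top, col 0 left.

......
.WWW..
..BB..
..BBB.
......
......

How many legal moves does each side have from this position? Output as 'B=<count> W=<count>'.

Answer: B=5 W=5

Derivation:
-- B to move --
(0,0): flips 1 -> legal
(0,1): flips 1 -> legal
(0,2): flips 1 -> legal
(0,3): flips 1 -> legal
(0,4): flips 1 -> legal
(1,0): no bracket -> illegal
(1,4): no bracket -> illegal
(2,0): no bracket -> illegal
(2,1): no bracket -> illegal
(2,4): no bracket -> illegal
B mobility = 5
-- W to move --
(1,4): no bracket -> illegal
(2,1): no bracket -> illegal
(2,4): no bracket -> illegal
(2,5): no bracket -> illegal
(3,1): flips 1 -> legal
(3,5): no bracket -> illegal
(4,1): no bracket -> illegal
(4,2): flips 2 -> legal
(4,3): flips 2 -> legal
(4,4): flips 2 -> legal
(4,5): flips 2 -> legal
W mobility = 5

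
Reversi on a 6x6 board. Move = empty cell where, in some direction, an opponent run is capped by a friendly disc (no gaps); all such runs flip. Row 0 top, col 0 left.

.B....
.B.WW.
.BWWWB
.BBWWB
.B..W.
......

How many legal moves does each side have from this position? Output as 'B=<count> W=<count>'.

Answer: B=8 W=6

Derivation:
-- B to move --
(0,2): flips 2 -> legal
(0,3): flips 1 -> legal
(0,4): flips 2 -> legal
(0,5): flips 2 -> legal
(1,2): flips 1 -> legal
(1,5): no bracket -> illegal
(4,2): no bracket -> illegal
(4,3): flips 1 -> legal
(4,5): no bracket -> illegal
(5,3): flips 1 -> legal
(5,4): no bracket -> illegal
(5,5): flips 3 -> legal
B mobility = 8
-- W to move --
(0,0): flips 1 -> legal
(0,2): no bracket -> illegal
(1,0): no bracket -> illegal
(1,2): no bracket -> illegal
(1,5): no bracket -> illegal
(2,0): flips 1 -> legal
(3,0): flips 2 -> legal
(4,0): flips 1 -> legal
(4,2): flips 1 -> legal
(4,3): no bracket -> illegal
(4,5): no bracket -> illegal
(5,0): flips 2 -> legal
(5,1): no bracket -> illegal
(5,2): no bracket -> illegal
W mobility = 6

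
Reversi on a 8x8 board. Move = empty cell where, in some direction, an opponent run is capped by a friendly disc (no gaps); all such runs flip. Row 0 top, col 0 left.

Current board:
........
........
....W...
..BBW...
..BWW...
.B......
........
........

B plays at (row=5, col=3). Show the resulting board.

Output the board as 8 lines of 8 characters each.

Place B at (5,3); scan 8 dirs for brackets.
Dir NW: first cell 'B' (not opp) -> no flip
Dir N: opp run (4,3) capped by B -> flip
Dir NE: opp run (4,4), next='.' -> no flip
Dir W: first cell '.' (not opp) -> no flip
Dir E: first cell '.' (not opp) -> no flip
Dir SW: first cell '.' (not opp) -> no flip
Dir S: first cell '.' (not opp) -> no flip
Dir SE: first cell '.' (not opp) -> no flip
All flips: (4,3)

Answer: ........
........
....W...
..BBW...
..BBW...
.B.B....
........
........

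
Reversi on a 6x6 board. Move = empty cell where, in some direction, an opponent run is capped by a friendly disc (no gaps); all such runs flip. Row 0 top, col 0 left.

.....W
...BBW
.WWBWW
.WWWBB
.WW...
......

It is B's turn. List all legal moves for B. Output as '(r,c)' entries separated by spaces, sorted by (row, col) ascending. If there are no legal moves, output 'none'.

(0,4): no bracket -> illegal
(1,0): no bracket -> illegal
(1,1): no bracket -> illegal
(1,2): no bracket -> illegal
(2,0): flips 2 -> legal
(3,0): flips 3 -> legal
(4,0): flips 2 -> legal
(4,3): flips 1 -> legal
(4,4): no bracket -> illegal
(5,0): flips 2 -> legal
(5,1): no bracket -> illegal
(5,2): no bracket -> illegal
(5,3): no bracket -> illegal

Answer: (2,0) (3,0) (4,0) (4,3) (5,0)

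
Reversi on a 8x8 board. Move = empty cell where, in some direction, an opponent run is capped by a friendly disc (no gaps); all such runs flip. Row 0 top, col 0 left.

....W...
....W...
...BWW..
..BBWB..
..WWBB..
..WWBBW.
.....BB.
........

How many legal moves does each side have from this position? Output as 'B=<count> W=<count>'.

-- B to move --
(0,3): no bracket -> illegal
(0,5): flips 1 -> legal
(1,3): flips 1 -> legal
(1,5): flips 2 -> legal
(1,6): no bracket -> illegal
(2,6): flips 2 -> legal
(3,1): no bracket -> illegal
(3,6): no bracket -> illegal
(4,1): flips 2 -> legal
(4,6): flips 1 -> legal
(4,7): flips 1 -> legal
(5,1): flips 3 -> legal
(5,7): flips 1 -> legal
(6,1): no bracket -> illegal
(6,2): flips 3 -> legal
(6,3): flips 2 -> legal
(6,4): no bracket -> illegal
(6,7): flips 1 -> legal
B mobility = 12
-- W to move --
(1,2): flips 1 -> legal
(1,3): flips 2 -> legal
(2,1): flips 1 -> legal
(2,2): flips 2 -> legal
(2,6): flips 2 -> legal
(3,1): flips 2 -> legal
(3,6): flips 1 -> legal
(4,1): flips 2 -> legal
(4,6): flips 3 -> legal
(5,7): no bracket -> illegal
(6,3): no bracket -> illegal
(6,4): flips 2 -> legal
(6,7): no bracket -> illegal
(7,4): flips 1 -> legal
(7,5): flips 4 -> legal
(7,6): flips 3 -> legal
(7,7): no bracket -> illegal
W mobility = 13

Answer: B=12 W=13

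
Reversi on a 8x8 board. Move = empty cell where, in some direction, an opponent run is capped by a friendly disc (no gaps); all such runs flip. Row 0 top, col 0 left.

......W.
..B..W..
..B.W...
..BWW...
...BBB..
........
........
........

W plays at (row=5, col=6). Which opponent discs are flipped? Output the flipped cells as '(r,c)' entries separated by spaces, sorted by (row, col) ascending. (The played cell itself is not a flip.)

Answer: (4,5)

Derivation:
Dir NW: opp run (4,5) capped by W -> flip
Dir N: first cell '.' (not opp) -> no flip
Dir NE: first cell '.' (not opp) -> no flip
Dir W: first cell '.' (not opp) -> no flip
Dir E: first cell '.' (not opp) -> no flip
Dir SW: first cell '.' (not opp) -> no flip
Dir S: first cell '.' (not opp) -> no flip
Dir SE: first cell '.' (not opp) -> no flip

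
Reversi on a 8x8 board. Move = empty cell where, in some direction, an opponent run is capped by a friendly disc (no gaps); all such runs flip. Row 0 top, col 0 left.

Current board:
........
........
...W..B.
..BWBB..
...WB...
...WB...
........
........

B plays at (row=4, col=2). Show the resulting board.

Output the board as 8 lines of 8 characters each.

Answer: ........
........
...W..B.
..BWBB..
..BBB...
...WB...
........
........

Derivation:
Place B at (4,2); scan 8 dirs for brackets.
Dir NW: first cell '.' (not opp) -> no flip
Dir N: first cell 'B' (not opp) -> no flip
Dir NE: opp run (3,3), next='.' -> no flip
Dir W: first cell '.' (not opp) -> no flip
Dir E: opp run (4,3) capped by B -> flip
Dir SW: first cell '.' (not opp) -> no flip
Dir S: first cell '.' (not opp) -> no flip
Dir SE: opp run (5,3), next='.' -> no flip
All flips: (4,3)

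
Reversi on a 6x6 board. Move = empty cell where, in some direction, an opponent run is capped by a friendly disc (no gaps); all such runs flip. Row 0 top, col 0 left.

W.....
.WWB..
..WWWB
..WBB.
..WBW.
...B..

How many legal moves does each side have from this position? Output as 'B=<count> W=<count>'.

-- B to move --
(0,1): flips 2 -> legal
(0,2): no bracket -> illegal
(0,3): no bracket -> illegal
(1,0): flips 2 -> legal
(1,4): flips 1 -> legal
(1,5): flips 1 -> legal
(2,0): no bracket -> illegal
(2,1): flips 4 -> legal
(3,1): flips 3 -> legal
(3,5): flips 2 -> legal
(4,1): flips 1 -> legal
(4,5): flips 1 -> legal
(5,1): flips 1 -> legal
(5,2): no bracket -> illegal
(5,4): flips 1 -> legal
(5,5): flips 1 -> legal
B mobility = 12
-- W to move --
(0,2): flips 1 -> legal
(0,3): flips 1 -> legal
(0,4): flips 1 -> legal
(1,4): flips 1 -> legal
(1,5): no bracket -> illegal
(3,5): flips 2 -> legal
(4,5): flips 1 -> legal
(5,2): no bracket -> illegal
(5,4): flips 1 -> legal
W mobility = 7

Answer: B=12 W=7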